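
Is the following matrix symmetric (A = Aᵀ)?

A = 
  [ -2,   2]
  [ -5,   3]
No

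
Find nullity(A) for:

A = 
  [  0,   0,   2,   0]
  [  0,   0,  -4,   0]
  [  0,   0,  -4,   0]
nullity(A) = 3

Row reduce:
R2 → R2 + (2)·R1
R3 → R3 + (2)·R1
REF = 
  [  0,   0,   2,   0]
  [  0,   0,   0,   0]
  [  0,   0,   0,   0]
Pivot columns: 3 → 1 pivot.
rank(A) = 1, so nullity(A) = 4 - 1 = 3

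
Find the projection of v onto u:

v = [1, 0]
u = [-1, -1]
v·u = (1)(-1) + (0)(-1) = -1
u·u = (-1)² + (-1)² = 2
proj_u(v) = (v·u / u·u) × u = (-1/2) × u

proj_u(v) = [1/2, 1/2]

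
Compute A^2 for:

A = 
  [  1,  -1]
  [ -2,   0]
A² = A·A:
A²[1,1] = (1)(1) + (-1)(-2) = 3
A²[1,2] = (1)(-1) + (-1)(0) = -1
A²[2,1] = (-2)(1) + (0)(-2) = -2
A²[2,2] = (-2)(-1) + (0)(0) = 2
A² = 
  [  3,  -1]
  [ -2,   2]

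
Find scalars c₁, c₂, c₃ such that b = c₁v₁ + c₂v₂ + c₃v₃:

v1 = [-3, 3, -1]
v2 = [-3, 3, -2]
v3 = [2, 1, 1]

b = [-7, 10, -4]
c1 = 1, c2 = 2, c3 = 1

b = 1·v1 + 2·v2 + 1·v3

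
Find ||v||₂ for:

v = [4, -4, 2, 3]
6.708

||v||₂ = √((4)² + (-4)² + (2)² + (3)²) = √45 = 6.708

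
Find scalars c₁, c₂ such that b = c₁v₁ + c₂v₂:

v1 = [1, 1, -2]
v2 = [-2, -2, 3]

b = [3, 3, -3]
c1 = -3, c2 = -3

b = -3·v1 + -3·v2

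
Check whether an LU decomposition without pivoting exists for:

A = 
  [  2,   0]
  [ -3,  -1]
Yes.
A[1,1] = 2 ≠ 0, so Gaussian elimination proceeds without a row swap: multiplier ℓ₂₁ = (-3)/(2) = -3/2, and U[2,2] = -1 - (-3/2)(0) = -1.
L = 
  [   1,    0]
  [-3/2,    1]
U = 
  [  2,   0]
  [  0,  -1]
Check row 2 of LU: [(-3/2)(2), (-3/2)(0) + (-1)] = [-3, -1] = row 2 of A ✓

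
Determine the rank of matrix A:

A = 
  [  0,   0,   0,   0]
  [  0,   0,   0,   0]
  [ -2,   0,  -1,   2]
rank(A) = 1

Row reduce:
Swap R1 ↔ R3
REF = 
  [ -2,   0,  -1,   2]
  [  0,   0,   0,   0]
  [  0,   0,   0,   0]
Pivot columns: 1 → 1 pivot.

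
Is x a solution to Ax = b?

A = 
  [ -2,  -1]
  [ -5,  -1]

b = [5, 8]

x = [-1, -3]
Yes

Ax = [5, 8] = b ✓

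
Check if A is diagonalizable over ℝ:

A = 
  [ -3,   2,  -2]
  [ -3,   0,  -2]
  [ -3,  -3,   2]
No

Characteristic polynomial: det(λI - A) = λ³ + λ² - 12λ - 24
By the rational root theorem any rational root is an integer dividing 24; none of those is a root, so p(λ) has no rational roots and hence (being an irreducible cubic) no repeated roots.
Discriminant of the cubic: Δ = -3216
Δ < 0 ⇒ one real eigenvalue and a complex-conjugate pair: λ ≈ 3.807, -2.404 + 0.7251i, -2.404 - 0.7251i
Has complex eigenvalues (not diagonalizable over ℝ).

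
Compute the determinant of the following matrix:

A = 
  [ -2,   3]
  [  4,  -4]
For a 2×2 matrix, det = ad - bc = (-2)(-4) - (3)(4) = -4

det(A) = -4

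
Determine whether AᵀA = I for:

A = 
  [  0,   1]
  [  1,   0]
Yes

AᵀA = 
  [  1,   0]
  [  0,   1]
= I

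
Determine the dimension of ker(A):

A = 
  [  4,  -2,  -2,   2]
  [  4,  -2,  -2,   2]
nullity(A) = 3

Row reduce:
R2 → R2 - (1)·R1
REF = 
  [  4,  -2,  -2,   2]
  [  0,   0,   0,   0]
Pivot columns: 1 → 1 pivot.
rank(A) = 1, so nullity(A) = 4 - 1 = 3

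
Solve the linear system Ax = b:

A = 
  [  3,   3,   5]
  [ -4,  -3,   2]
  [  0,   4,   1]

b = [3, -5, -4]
Row reduce the augmented matrix [A|b]:
R2 → R2 + (4/3)·R1
R3 → R3 - (4)·R2
REF = 
  [     3,      3,      5,      3]
  [     0,      1,   26/3,     -1]
  [     0,      0, -101/3,      0]

Back-substitution:
x₃ = 0 / (-101/3) = 0
x₂ = (-1 - (26/3)(0)) / 1 = -1
x₁ = (3 - (3)(-1) - (5)(0)) / 3 = 2

x = [2, -1, 0]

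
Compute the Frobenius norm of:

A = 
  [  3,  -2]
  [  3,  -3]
||A||_F = 5.568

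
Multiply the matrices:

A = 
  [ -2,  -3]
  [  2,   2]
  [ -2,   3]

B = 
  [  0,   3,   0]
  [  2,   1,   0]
A is 3×2 and B is 2×3, so AB is 3×3. Each entry is (row of A)·(column of B):
AB[1,1] = (-2)(0) + (-3)(2) = -6
AB[1,2] = (-2)(3) + (-3)(1) = -9
AB[1,3] = (-2)(0) + (-3)(0) = 0
AB[2,1] = (2)(0) + (2)(2) = 4
AB[2,2] = (2)(3) + (2)(1) = 8
AB[2,3] = (2)(0) + (2)(0) = 0
AB[3,1] = (-2)(0) + (3)(2) = 6
AB[3,2] = (-2)(3) + (3)(1) = -3
AB[3,3] = (-2)(0) + (3)(0) = 0

AB = 
  [ -6,  -9,   0]
  [  4,   8,   0]
  [  6,  -3,   0]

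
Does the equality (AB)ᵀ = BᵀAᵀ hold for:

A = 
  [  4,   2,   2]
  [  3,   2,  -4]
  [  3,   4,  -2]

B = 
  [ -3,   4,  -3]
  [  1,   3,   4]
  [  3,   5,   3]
Yes

(AB)ᵀ = 
  [ -4, -19, -11]
  [ 32,  -2,  14]
  [  2, -13,   1]

BᵀAᵀ = 
  [ -4, -19, -11]
  [ 32,  -2,  14]
  [  2, -13,   1]

Both sides are equal — this is the standard identity (AB)ᵀ = BᵀAᵀ, which holds for all A, B.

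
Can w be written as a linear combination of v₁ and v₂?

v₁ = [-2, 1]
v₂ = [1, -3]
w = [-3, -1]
Yes

Form the augmented matrix and row-reduce:
[v₁|v₂|w] = 
  [ -2,   1,  -3]
  [  1,  -3,  -1]
R2 → R2 + (1/2)·R1
REF = 
  [  -2,    1,   -3]
  [   0, -5/2, -5/2]

No row of the form [0 0 | nonzero], so the system is consistent. Back-substitution gives c₁ = 2, c₂ = 1: w = (2)·v₁ + (1)·v₂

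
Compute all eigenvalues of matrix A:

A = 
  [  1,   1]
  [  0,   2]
λ = 2, 1

tr(A) = 3, det(A) = 2
Characteristic polynomial: λ² - tr(A)λ + det(A) = λ² - 3λ + 2
λ² - 3λ + 2 = (λ - 1)(λ - 2)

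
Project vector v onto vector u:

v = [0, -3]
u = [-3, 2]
v·u = (0)(-3) + (-3)(2) = -6
u·u = (-3)² + (2)² = 13
proj_u(v) = (v·u / u·u) × u = (-6/13) × u

proj_u(v) = [18/13, -12/13]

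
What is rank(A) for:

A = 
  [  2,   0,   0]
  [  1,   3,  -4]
rank(A) = 2

Row reduce:
R2 → R2 - (1/2)·R1
REF = 
  [  2,   0,   0]
  [  0,   3,  -4]
Pivot columns: 1, 2 → 2 pivots.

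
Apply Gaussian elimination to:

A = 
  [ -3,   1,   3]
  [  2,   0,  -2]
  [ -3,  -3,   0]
Row operations:
R2 → R2 + (2/3)·R1
R3 → R3 - (1)·R1
R3 → R3 + (6)·R2

Resulting echelon form:
REF = 
  [ -3,   1,   3]
  [  0, 2/3,   0]
  [  0,   0,  -3]

Rank = 3 (number of non-zero pivot rows).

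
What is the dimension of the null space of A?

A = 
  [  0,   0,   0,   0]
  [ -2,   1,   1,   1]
nullity(A) = 3

Row reduce:
Swap R1 ↔ R2
REF = 
  [ -2,   1,   1,   1]
  [  0,   0,   0,   0]
Pivot columns: 1 → 1 pivot.
rank(A) = 1, so nullity(A) = 4 - 1 = 3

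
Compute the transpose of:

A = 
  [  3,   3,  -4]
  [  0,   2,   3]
Aᵀ = 
  [  3,   0]
  [  3,   2]
  [ -4,   3]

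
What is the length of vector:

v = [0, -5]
5

||v||₂ = √((0)² + (-5)²) = √25 = 5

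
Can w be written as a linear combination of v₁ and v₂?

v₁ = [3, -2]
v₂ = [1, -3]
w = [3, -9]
Yes

Form the augmented matrix and row-reduce:
[v₁|v₂|w] = 
  [  3,   1,   3]
  [ -2,  -3,  -9]
R2 → R2 + (2/3)·R1
REF = 
  [   3,    1,    3]
  [   0, -7/3,   -7]

No row of the form [0 0 | nonzero], so the system is consistent. Back-substitution gives c₁ = 0, c₂ = 3: w = (0)·v₁ + (3)·v₂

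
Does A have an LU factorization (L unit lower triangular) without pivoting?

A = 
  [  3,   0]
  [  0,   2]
Yes.
A[1,1] = 3 ≠ 0, so Gaussian elimination proceeds without a row swap: multiplier ℓ₂₁ = (0)/(3) = 0, and U[2,2] = 2 - (0)(0) = 2.
L = 
  [  1,   0]
  [  0,   1]
U = 
  [  3,   0]
  [  0,   2]
Check row 2 of LU: [(0)(3), (0)(0) + 2] = [0, 2] = row 2 of A ✓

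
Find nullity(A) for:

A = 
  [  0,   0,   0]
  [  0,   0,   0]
nullity(A) = 3

Row reduce:
(no row operations needed)
REF = 
  [  0,   0,   0]
  [  0,   0,   0]
Pivot columns: none → 0 pivots.
rank(A) = 0, so nullity(A) = 3 - 0 = 3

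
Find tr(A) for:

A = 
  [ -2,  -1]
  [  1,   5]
3

tr(A) = -2 + 5 = 3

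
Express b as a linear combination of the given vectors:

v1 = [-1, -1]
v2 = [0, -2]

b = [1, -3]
c1 = -1, c2 = 2

b = -1·v1 + 2·v2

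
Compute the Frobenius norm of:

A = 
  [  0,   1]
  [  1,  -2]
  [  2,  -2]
||A||_F = 3.742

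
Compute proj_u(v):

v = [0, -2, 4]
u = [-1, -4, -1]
proj_u(v) = [-2/9, -8/9, -2/9]

v·u = (0)(-1) + (-2)(-4) + (4)(-1) = 4
u·u = (-1)² + (-4)² + (-1)² = 18
proj_u(v) = (v·u / u·u) × u = (4/18) × u = (2/9) × u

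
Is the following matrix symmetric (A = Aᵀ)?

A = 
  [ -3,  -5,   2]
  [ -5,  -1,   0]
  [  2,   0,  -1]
Yes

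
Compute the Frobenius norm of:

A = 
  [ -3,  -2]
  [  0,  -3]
||A||_F = 4.69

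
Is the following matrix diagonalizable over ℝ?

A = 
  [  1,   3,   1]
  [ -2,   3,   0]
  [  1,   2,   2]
No

Characteristic polynomial: det(λI - A) = λ³ - 6λ² + 16λ - 11
Testing integer divisors of the constant term: p(1) = 0, so (λ - 1) is a factor:
p(λ) = (λ - 1)(λ² - 5λ + 11)
λ² - 5λ + 11 = 0  ⇒  λ = (5 ± √((-5)² - 4·(11)))/2 = (5 ± √(-19))/2
  = (5 + i√19)/2,  (5 - i√19)/2
Eigenvalues: 1, (5 + i√19)/2, (5 - i√19)/2  (≈ 1, 2.5 + 2.179i, 2.5 - 2.179i)
Has complex eigenvalues (not diagonalizable over ℝ).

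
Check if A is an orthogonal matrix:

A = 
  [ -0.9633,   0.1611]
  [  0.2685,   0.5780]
No

AᵀA = 
  [  1,   0]
  [  0,   0.3600]
≠ I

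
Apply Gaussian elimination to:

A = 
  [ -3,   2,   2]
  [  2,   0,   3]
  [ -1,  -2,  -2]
Row operations:
R2 → R2 + (2/3)·R1
R3 → R3 - (1/3)·R1
R3 → R3 + (2)·R2

Resulting echelon form:
REF = 
  [  -3,    2,    2]
  [   0,  4/3, 13/3]
  [   0,    0,    6]

Rank = 3 (number of non-zero pivot rows).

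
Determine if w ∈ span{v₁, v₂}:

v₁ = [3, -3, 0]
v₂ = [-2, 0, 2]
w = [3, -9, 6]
Yes

Form the augmented matrix and row-reduce:
[v₁|v₂|w] = 
  [  3,  -2,   3]
  [ -3,   0,  -9]
  [  0,   2,   6]
R2 → R2 + (1)·R1
R3 → R3 + (1)·R2
REF = 
  [  3,  -2,   3]
  [  0,  -2,  -6]
  [  0,   0,   0]

No row of the form [0 0 | nonzero], so the system is consistent. Back-substitution gives c₁ = 3, c₂ = 3: w = (3)·v₁ + (3)·v₂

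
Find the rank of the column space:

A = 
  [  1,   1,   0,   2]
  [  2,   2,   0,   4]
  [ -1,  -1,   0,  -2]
dim(Col(A)) = 1

Row reduce:
R2 → R2 - (2)·R1
R3 → R3 + (1)·R1
REF = 
  [  1,   1,   0,   2]
  [  0,   0,   0,   0]
  [  0,   0,   0,   0]
Pivot columns: 1 → 1 pivot.
dim(Col(A)) = number of pivot columns = 1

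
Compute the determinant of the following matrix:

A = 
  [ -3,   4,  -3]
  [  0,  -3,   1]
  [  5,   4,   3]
Cofactor expansion along row 1:
det(A) = (-3)·((-3)(3) - (1)(4)) - (4)·((0)(3) - (1)(5)) + (-3)·((0)(4) - (-3)(5))
  = (-3)(-13) - (4)(-5) + (-3)(15)
  = 14

det(A) = 14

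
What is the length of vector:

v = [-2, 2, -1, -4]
5

||v||₂ = √((-2)² + (2)² + (-1)² + (-4)²) = √25 = 5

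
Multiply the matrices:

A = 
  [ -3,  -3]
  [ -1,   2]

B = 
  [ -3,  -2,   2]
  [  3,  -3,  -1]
A is 2×2 and B is 2×3, so AB is 2×3. Each entry is (row of A)·(column of B):
AB[1,1] = (-3)(-3) + (-3)(3) = 0
AB[1,2] = (-3)(-2) + (-3)(-3) = 15
AB[1,3] = (-3)(2) + (-3)(-1) = -3
AB[2,1] = (-1)(-3) + (2)(3) = 9
AB[2,2] = (-1)(-2) + (2)(-3) = -4
AB[2,3] = (-1)(2) + (2)(-1) = -4

AB = 
  [  0,  15,  -3]
  [  9,  -4,  -4]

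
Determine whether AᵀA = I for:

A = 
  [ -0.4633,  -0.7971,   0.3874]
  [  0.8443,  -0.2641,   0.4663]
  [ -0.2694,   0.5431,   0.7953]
Yes

AᵀA = 
  [  1.0001,   0,   0]
  [  0,   1.0001,   0]
  [  0,   0,   1]
≈ I (equal to I up to the 4-dp rounding of the entries)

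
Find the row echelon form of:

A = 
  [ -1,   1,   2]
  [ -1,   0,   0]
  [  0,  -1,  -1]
Row operations:
R2 → R2 - (1)·R1
R3 → R3 - (1)·R2

Resulting echelon form:
REF = 
  [ -1,   1,   2]
  [  0,  -1,  -2]
  [  0,   0,   1]

Rank = 3 (number of non-zero pivot rows).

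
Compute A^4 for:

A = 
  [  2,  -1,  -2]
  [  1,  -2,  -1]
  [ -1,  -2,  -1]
A^4 = 
  [ 32,  33,  -6]
  [  7,  36,   9]
  [-23,  58,  35]

A² = A·A:
A²[1,1] = (2)(2) + (-1)(1) + (-2)(-1) = 5
A²[1,2] = (2)(-1) + (-1)(-2) + (-2)(-2) = 4
A²[1,3] = (2)(-2) + (-1)(-1) + (-2)(-1) = -1
A²[2,1] = (1)(2) + (-2)(1) + (-1)(-1) = 1
A²[2,2] = (1)(-1) + (-2)(-2) + (-1)(-2) = 5
A²[2,3] = (1)(-2) + (-2)(-1) + (-1)(-1) = 1
A²[3,1] = (-1)(2) + (-2)(1) + (-1)(-1) = -3
A²[3,2] = (-1)(-1) + (-2)(-2) + (-1)(-2) = 7
A²[3,3] = (-1)(-2) + (-2)(-1) + (-1)(-1) = 5
A² = 
  [  5,   4,  -1]
  [  1,   5,   1]
  [ -3,   7,   5]

A^3 = A^2·A:
A^3[1,1] = (5)(2) + (4)(1) + (-1)(-1) = 15
A^3[1,2] = (5)(-1) + (4)(-2) + (-1)(-2) = -11
A^3[1,3] = (5)(-2) + (4)(-1) + (-1)(-1) = -13
A^3[2,1] = (1)(2) + (5)(1) + (1)(-1) = 6
A^3[2,2] = (1)(-1) + (5)(-2) + (1)(-2) = -13
A^3[2,3] = (1)(-2) + (5)(-1) + (1)(-1) = -8
A^3[3,1] = (-3)(2) + (7)(1) + (5)(-1) = -4
A^3[3,2] = (-3)(-1) + (7)(-2) + (5)(-2) = -21
A^3[3,3] = (-3)(-2) + (7)(-1) + (5)(-1) = -6
A^3 = 
  [ 15, -11, -13]
  [  6, -13,  -8]
  [ -4, -21,  -6]

A^4 = A^3·A:
A^4[1,1] = (15)(2) + (-11)(1) + (-13)(-1) = 32
A^4[1,2] = (15)(-1) + (-11)(-2) + (-13)(-2) = 33
A^4[1,3] = (15)(-2) + (-11)(-1) + (-13)(-1) = -6
A^4[2,1] = (6)(2) + (-13)(1) + (-8)(-1) = 7
A^4[2,2] = (6)(-1) + (-13)(-2) + (-8)(-2) = 36
A^4[2,3] = (6)(-2) + (-13)(-1) + (-8)(-1) = 9
A^4[3,1] = (-4)(2) + (-21)(1) + (-6)(-1) = -23
A^4[3,2] = (-4)(-1) + (-21)(-2) + (-6)(-2) = 58
A^4[3,3] = (-4)(-2) + (-21)(-1) + (-6)(-1) = 35
A^4 = 
  [ 32,  33,  -6]
  [  7,  36,   9]
  [-23,  58,  35]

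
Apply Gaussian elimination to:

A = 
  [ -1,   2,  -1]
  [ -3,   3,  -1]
Row operations:
R2 → R2 - (3)·R1

Resulting echelon form:
REF = 
  [ -1,   2,  -1]
  [  0,  -3,   2]

Rank = 2 (number of non-zero pivot rows).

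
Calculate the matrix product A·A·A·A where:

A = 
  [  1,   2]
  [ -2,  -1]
A^4 = 
  [  9,   0]
  [  0,   9]

A² = A·A:
A²[1,1] = (1)(1) + (2)(-2) = -3
A²[1,2] = (1)(2) + (2)(-1) = 0
A²[2,1] = (-2)(1) + (-1)(-2) = 0
A²[2,2] = (-2)(2) + (-1)(-1) = -3
A² = 
  [ -3,   0]
  [  0,  -3]

A^3 = A^2·A:
A^3[1,1] = (-3)(1) + (0)(-2) = -3
A^3[1,2] = (-3)(2) + (0)(-1) = -6
A^3[2,1] = (0)(1) + (-3)(-2) = 6
A^3[2,2] = (0)(2) + (-3)(-1) = 3
A^3 = 
  [ -3,  -6]
  [  6,   3]

A^4 = A^3·A:
A^4[1,1] = (-3)(1) + (-6)(-2) = 9
A^4[1,2] = (-3)(2) + (-6)(-1) = 0
A^4[2,1] = (6)(1) + (3)(-2) = 0
A^4[2,2] = (6)(2) + (3)(-1) = 9
A^4 = 
  [  9,   0]
  [  0,   9]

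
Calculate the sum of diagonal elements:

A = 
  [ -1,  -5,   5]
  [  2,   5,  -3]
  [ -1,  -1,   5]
9

tr(A) = -1 + 5 + 5 = 9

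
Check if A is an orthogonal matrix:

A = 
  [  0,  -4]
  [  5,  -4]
No

AᵀA = 
  [ 25, -20]
  [-20,  32]
≠ I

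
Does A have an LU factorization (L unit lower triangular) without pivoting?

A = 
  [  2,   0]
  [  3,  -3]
Yes.
A[1,1] = 2 ≠ 0, so Gaussian elimination proceeds without a row swap: multiplier ℓ₂₁ = (3)/(2) = 3/2, and U[2,2] = -3 - (3/2)(0) = -3.
L = 
  [  1,   0]
  [3/2,   1]
U = 
  [  2,   0]
  [  0,  -3]
Check row 2 of LU: [(3/2)(2), (3/2)(0) + (-3)] = [3, -3] = row 2 of A ✓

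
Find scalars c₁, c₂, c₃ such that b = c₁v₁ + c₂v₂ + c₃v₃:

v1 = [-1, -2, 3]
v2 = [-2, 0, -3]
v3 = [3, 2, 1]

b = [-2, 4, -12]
c1 = -2, c2 = 2, c3 = 0

b = -2·v1 + 2·v2 + 0·v3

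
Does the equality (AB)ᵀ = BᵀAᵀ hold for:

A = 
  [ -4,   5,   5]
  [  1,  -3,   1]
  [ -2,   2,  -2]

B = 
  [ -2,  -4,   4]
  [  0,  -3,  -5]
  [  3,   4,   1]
Yes

(AB)ᵀ = 
  [ 23,   1,  -2]
  [ 21,   9,  -6]
  [-36,  20, -20]

BᵀAᵀ = 
  [ 23,   1,  -2]
  [ 21,   9,  -6]
  [-36,  20, -20]

Both sides are equal — this is the standard identity (AB)ᵀ = BᵀAᵀ, which holds for all A, B.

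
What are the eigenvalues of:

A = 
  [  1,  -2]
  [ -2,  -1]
tr(A) = 0, det(A) = -5
Characteristic polynomial: λ² - tr(A)λ + det(A) = λ² - 5
λ² - 5 = 0  ⇒  λ = (0 ± √((0)² - 4·(-5)))/2 = (0 ± √(20))/2
  = √5,  -√5

λ = √5, -√5  (≈ 2.236, -2.236)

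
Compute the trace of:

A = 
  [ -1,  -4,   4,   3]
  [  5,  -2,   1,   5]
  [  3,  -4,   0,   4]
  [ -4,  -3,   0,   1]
-2

tr(A) = -1 + -2 + 0 + 1 = -2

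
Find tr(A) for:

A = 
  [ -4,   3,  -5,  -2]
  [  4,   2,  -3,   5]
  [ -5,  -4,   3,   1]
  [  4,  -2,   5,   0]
1

tr(A) = -4 + 2 + 3 + 0 = 1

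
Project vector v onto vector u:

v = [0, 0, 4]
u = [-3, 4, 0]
proj_u(v) = [0, 0, 0]

v·u = (0)(-3) + (0)(4) + (4)(0) = 0
u·u = (-3)² + (4)² + (0)² = 25
proj_u(v) = (v·u / u·u) × u = (0/25) × u = (0) × u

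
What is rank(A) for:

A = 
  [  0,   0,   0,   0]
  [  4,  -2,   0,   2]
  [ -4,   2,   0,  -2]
rank(A) = 1

Row reduce:
Swap R1 ↔ R2
R3 → R3 + (1)·R1
REF = 
  [  4,  -2,   0,   2]
  [  0,   0,   0,   0]
  [  0,   0,   0,   0]
Pivot columns: 1 → 1 pivot.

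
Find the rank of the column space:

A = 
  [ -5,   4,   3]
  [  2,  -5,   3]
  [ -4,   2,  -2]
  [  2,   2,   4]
dim(Col(A)) = 3

Row reduce:
R2 → R2 + (2/5)·R1
R3 → R3 - (4/5)·R1
R4 → R4 + (2/5)·R1
R3 → R3 - (6/17)·R2
R4 → R4 + (18/17)·R2
R4 → R4 + (41/25)·R3
REF = 
  [     -5,       4,       3]
  [      0,   -17/5,    21/5]
  [      0,       0, -100/17]
  [      0,       0,       0]
Pivot columns: 1, 2, 3 → 3 pivots.
dim(Col(A)) = number of pivot columns = 3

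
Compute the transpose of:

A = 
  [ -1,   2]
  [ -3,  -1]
Aᵀ = 
  [ -1,  -3]
  [  2,  -1]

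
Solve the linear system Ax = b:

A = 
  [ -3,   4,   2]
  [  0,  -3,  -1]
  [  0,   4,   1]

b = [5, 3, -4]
x = [-3, -1, 0]

Row reduce the augmented matrix [A|b]:
R3 → R3 + (4/3)·R2
REF = 
  [  -3,    4,    2,    5]
  [   0,   -3,   -1,    3]
  [   0,    0, -1/3,    0]

Back-substitution:
x₃ = 0 / (-1/3) = 0
x₂ = (3 - (-1)(0)) / (-3) = -1
x₁ = (5 - (4)(-1) - (2)(0)) / (-3) = -3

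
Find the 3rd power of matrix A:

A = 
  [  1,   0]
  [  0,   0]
A^3 = 
  [  1,   0]
  [  0,   0]

A² = A·A:
A²[1,1] = (1)(1) + (0)(0) = 1
A²[1,2] = (1)(0) + (0)(0) = 0
A²[2,1] = (0)(1) + (0)(0) = 0
A²[2,2] = (0)(0) + (0)(0) = 0
A² = 
  [  1,   0]
  [  0,   0]

A^3 = A^2·A:
A^3[1,1] = (1)(1) + (0)(0) = 1
A^3[1,2] = (1)(0) + (0)(0) = 0
A^3[2,1] = (0)(1) + (0)(0) = 0
A^3[2,2] = (0)(0) + (0)(0) = 0
A^3 = 
  [  1,   0]
  [  0,   0]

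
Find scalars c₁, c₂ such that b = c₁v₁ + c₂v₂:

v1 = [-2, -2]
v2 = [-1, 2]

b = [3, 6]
c1 = -2, c2 = 1

b = -2·v1 + 1·v2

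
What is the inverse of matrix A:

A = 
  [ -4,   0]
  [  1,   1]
det(A) = (-4)(1) - (0)(1) = -4
For a 2×2 matrix, A⁻¹ = (1/det(A)) · [[d, -b], [-c, a]]
    = (-1/4) · [[1, 0], [-1, -4]]

A⁻¹ = 
  [-1/4,    0]
  [ 1/4,    1]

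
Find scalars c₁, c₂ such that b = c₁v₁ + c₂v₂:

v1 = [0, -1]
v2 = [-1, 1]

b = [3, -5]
c1 = 2, c2 = -3

b = 2·v1 + -3·v2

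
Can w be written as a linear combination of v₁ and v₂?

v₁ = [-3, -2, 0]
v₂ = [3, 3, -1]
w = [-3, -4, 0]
No

Form the augmented matrix and row-reduce:
[v₁|v₂|w] = 
  [ -3,   3,  -3]
  [ -2,   3,  -4]
  [  0,  -1,   0]
R2 → R2 - (2/3)·R1
R3 → R3 + (1)·R2
REF = 
  [ -3,   3,  -3]
  [  0,   1,  -2]
  [  0,   0,  -2]

Row 3 reads [0 0 | -2], i.e. 0 = -2, so the system is inconsistent and w ∉ span{v₁, v₂}.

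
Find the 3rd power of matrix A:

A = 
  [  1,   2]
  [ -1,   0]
A^3 = 
  [ -3,  -2]
  [  1,  -2]

A² = A·A:
A²[1,1] = (1)(1) + (2)(-1) = -1
A²[1,2] = (1)(2) + (2)(0) = 2
A²[2,1] = (-1)(1) + (0)(-1) = -1
A²[2,2] = (-1)(2) + (0)(0) = -2
A² = 
  [ -1,   2]
  [ -1,  -2]

A^3 = A^2·A:
A^3[1,1] = (-1)(1) + (2)(-1) = -3
A^3[1,2] = (-1)(2) + (2)(0) = -2
A^3[2,1] = (-1)(1) + (-2)(-1) = 1
A^3[2,2] = (-1)(2) + (-2)(0) = -2
A^3 = 
  [ -3,  -2]
  [  1,  -2]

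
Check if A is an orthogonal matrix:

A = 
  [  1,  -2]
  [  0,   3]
No

AᵀA = 
  [  1,  -2]
  [ -2,  13]
≠ I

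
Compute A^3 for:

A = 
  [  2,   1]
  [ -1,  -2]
A² = A·A:
A²[1,1] = (2)(2) + (1)(-1) = 3
A²[1,2] = (2)(1) + (1)(-2) = 0
A²[2,1] = (-1)(2) + (-2)(-1) = 0
A²[2,2] = (-1)(1) + (-2)(-2) = 3
A² = 
  [  3,   0]
  [  0,   3]

A^3 = A^2·A:
A^3[1,1] = (3)(2) + (0)(-1) = 6
A^3[1,2] = (3)(1) + (0)(-2) = 3
A^3[2,1] = (0)(2) + (3)(-1) = -3
A^3[2,2] = (0)(1) + (3)(-2) = -6
A^3 = 
  [  6,   3]
  [ -3,  -6]

Therefore
A^3 = 
  [  6,   3]
  [ -3,  -6]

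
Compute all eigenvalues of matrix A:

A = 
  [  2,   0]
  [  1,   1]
tr(A) = 3, det(A) = 2
Characteristic polynomial: λ² - tr(A)λ + det(A) = λ² - 3λ + 2
λ² - 3λ + 2 = (λ - 1)(λ - 2)

λ = 2, 1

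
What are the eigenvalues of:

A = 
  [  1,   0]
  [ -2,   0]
λ = 1, 0

tr(A) = 1, det(A) = 0
Characteristic polynomial: λ² - tr(A)λ + det(A) = λ² - λ
λ² - λ = λ(λ - 1)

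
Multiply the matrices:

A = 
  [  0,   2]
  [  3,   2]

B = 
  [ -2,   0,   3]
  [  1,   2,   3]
A is 2×2 and B is 2×3, so AB is 2×3. Each entry is (row of A)·(column of B):
AB[1,1] = (0)(-2) + (2)(1) = 2
AB[1,2] = (0)(0) + (2)(2) = 4
AB[1,3] = (0)(3) + (2)(3) = 6
AB[2,1] = (3)(-2) + (2)(1) = -4
AB[2,2] = (3)(0) + (2)(2) = 4
AB[2,3] = (3)(3) + (2)(3) = 15

AB = 
  [  2,   4,   6]
  [ -4,   4,  15]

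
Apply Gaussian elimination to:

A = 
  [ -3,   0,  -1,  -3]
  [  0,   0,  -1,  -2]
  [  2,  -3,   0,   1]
Row operations:
R3 → R3 + (2/3)·R1
Swap R2 ↔ R3

Resulting echelon form:
REF = 
  [  -3,    0,   -1,   -3]
  [   0,   -3, -2/3,   -1]
  [   0,    0,   -1,   -2]

Rank = 3 (number of non-zero pivot rows).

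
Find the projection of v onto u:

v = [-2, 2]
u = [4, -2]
proj_u(v) = [-12/5, 6/5]

v·u = (-2)(4) + (2)(-2) = -12
u·u = (4)² + (-2)² = 20
proj_u(v) = (v·u / u·u) × u = (-12/20) × u = (-3/5) × u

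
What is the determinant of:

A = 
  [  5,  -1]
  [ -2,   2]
For a 2×2 matrix, det = ad - bc = (5)(2) - (-1)(-2) = 8

det(A) = 8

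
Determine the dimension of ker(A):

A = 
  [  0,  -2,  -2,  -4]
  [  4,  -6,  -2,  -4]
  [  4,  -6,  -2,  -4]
nullity(A) = 2

Row reduce:
Swap R1 ↔ R2
R3 → R3 - (1)·R1
REF = 
  [  4,  -6,  -2,  -4]
  [  0,  -2,  -2,  -4]
  [  0,   0,   0,   0]
Pivot columns: 1, 2 → 2 pivots.
rank(A) = 2, so nullity(A) = 4 - 2 = 2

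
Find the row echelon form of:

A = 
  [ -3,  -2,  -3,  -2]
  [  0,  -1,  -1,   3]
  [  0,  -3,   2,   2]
Row operations:
R3 → R3 - (3)·R2

Resulting echelon form:
REF = 
  [ -3,  -2,  -3,  -2]
  [  0,  -1,  -1,   3]
  [  0,   0,   5,  -7]

Rank = 3 (number of non-zero pivot rows).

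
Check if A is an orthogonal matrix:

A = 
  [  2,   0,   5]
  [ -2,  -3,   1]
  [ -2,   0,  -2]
No

AᵀA = 
  [ 12,   6,  12]
  [  6,   9,  -3]
  [ 12,  -3,  30]
≠ I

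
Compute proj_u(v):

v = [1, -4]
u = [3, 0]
proj_u(v) = [1, 0]

v·u = (1)(3) + (-4)(0) = 3
u·u = (3)² + (0)² = 9
proj_u(v) = (v·u / u·u) × u = (3/9) × u = (1/3) × u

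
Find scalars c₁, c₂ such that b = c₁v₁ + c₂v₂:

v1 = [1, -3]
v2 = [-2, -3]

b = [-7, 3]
c1 = -3, c2 = 2

b = -3·v1 + 2·v2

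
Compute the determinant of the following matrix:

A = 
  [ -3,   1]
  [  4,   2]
For a 2×2 matrix, det = ad - bc = (-3)(2) - (1)(4) = -10

det(A) = -10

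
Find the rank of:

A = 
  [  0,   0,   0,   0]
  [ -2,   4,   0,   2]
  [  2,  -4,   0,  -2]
Row reduce:
Swap R1 ↔ R2
R3 → R3 + (1)·R1
REF = 
  [ -2,   4,   0,   2]
  [  0,   0,   0,   0]
  [  0,   0,   0,   0]
Pivot columns: 1 → 1 pivot.

rank(A) = 1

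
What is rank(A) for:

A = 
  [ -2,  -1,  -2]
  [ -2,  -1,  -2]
Row reduce:
R2 → R2 - (1)·R1
REF = 
  [ -2,  -1,  -2]
  [  0,   0,   0]
Pivot columns: 1 → 1 pivot.

rank(A) = 1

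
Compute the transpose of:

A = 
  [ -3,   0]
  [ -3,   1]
Aᵀ = 
  [ -3,  -3]
  [  0,   1]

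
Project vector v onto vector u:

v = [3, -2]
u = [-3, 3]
v·u = (3)(-3) + (-2)(3) = -15
u·u = (-3)² + (3)² = 18
proj_u(v) = (v·u / u·u) × u = (-15/18) × u = (-5/6) × u

proj_u(v) = [5/2, -5/2]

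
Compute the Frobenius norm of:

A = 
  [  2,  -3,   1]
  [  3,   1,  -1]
||A||_F = 5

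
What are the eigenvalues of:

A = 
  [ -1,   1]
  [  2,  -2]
λ = 0, -3

tr(A) = -3, det(A) = 0
Characteristic polynomial: λ² - tr(A)λ + det(A) = λ² + 3λ
λ² + 3λ = λ(λ + 3)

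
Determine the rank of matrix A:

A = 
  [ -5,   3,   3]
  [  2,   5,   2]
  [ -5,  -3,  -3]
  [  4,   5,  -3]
rank(A) = 3

Row reduce:
R2 → R2 + (2/5)·R1
R3 → R3 - (1)·R1
R4 → R4 + (4/5)·R1
R3 → R3 + (30/31)·R2
R4 → R4 - (37/31)·R2
R4 → R4 - (137/90)·R3
REF = 
  [    -5,      3,      3]
  [     0,   31/5,   16/5]
  [     0,      0, -90/31]
  [     0,      0,      0]
Pivot columns: 1, 2, 3 → 3 pivots.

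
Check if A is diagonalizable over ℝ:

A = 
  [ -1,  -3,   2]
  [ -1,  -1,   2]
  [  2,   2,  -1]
No

Characteristic polynomial: det(λI - A) = λ³ + 3λ² - 8λ + 6
By the rational root theorem any rational root is an integer dividing 6; none of those is a root, so p(λ) has no rational roots and hence (being an irreducible cubic) no repeated roots.
Discriminant of the cubic: Δ = -1588
Δ < 0 ⇒ one real eigenvalue and a complex-conjugate pair: λ ≈ -4.888, 0.9439 + 0.5801i, 0.9439 - 0.5801i
Has complex eigenvalues (not diagonalizable over ℝ).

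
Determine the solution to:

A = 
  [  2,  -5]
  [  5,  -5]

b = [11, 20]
x = [3, -1]

Row reduce the augmented matrix [A|b]:
R2 → R2 - (5/2)·R1
REF = 
  [    2,    -5,    11]
  [    0,  15/2, -15/2]

Back-substitution:
x₂ = (-15/2) / (15/2) = -1
x₁ = (11 - (-5)(-1)) / 2 = 3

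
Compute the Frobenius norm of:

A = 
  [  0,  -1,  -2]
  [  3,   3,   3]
||A||_F = 5.657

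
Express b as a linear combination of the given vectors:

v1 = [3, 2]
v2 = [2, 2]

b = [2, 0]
c1 = 2, c2 = -2

b = 2·v1 + -2·v2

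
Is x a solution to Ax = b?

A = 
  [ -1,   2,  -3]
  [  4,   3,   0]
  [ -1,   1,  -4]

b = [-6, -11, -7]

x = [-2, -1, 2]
Yes

Ax = [-6, -11, -7] = b ✓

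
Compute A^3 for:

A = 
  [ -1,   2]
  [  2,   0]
A² = A·A:
A²[1,1] = (-1)(-1) + (2)(2) = 5
A²[1,2] = (-1)(2) + (2)(0) = -2
A²[2,1] = (2)(-1) + (0)(2) = -2
A²[2,2] = (2)(2) + (0)(0) = 4
A² = 
  [  5,  -2]
  [ -2,   4]

A^3 = A^2·A:
A^3[1,1] = (5)(-1) + (-2)(2) = -9
A^3[1,2] = (5)(2) + (-2)(0) = 10
A^3[2,1] = (-2)(-1) + (4)(2) = 10
A^3[2,2] = (-2)(2) + (4)(0) = -4
A^3 = 
  [ -9,  10]
  [ 10,  -4]

Therefore
A^3 = 
  [ -9,  10]
  [ 10,  -4]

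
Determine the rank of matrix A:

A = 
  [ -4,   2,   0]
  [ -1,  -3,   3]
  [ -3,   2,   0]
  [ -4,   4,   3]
rank(A) = 3

Row reduce:
R2 → R2 - (1/4)·R1
R3 → R3 - (3/4)·R1
R4 → R4 - (1)·R1
R3 → R3 + (1/7)·R2
R4 → R4 + (4/7)·R2
R4 → R4 - (11)·R3
REF = 
  [  -4,    2,    0]
  [   0, -7/2,    3]
  [   0,    0,  3/7]
  [   0,    0,    0]
Pivot columns: 1, 2, 3 → 3 pivots.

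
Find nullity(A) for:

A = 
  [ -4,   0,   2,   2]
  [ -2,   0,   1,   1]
nullity(A) = 3

Row reduce:
R2 → R2 - (1/2)·R1
REF = 
  [ -4,   0,   2,   2]
  [  0,   0,   0,   0]
Pivot columns: 1 → 1 pivot.
rank(A) = 1, so nullity(A) = 4 - 1 = 3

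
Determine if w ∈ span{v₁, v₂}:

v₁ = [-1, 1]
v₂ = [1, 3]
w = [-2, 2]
Yes

Form the augmented matrix and row-reduce:
[v₁|v₂|w] = 
  [ -1,   1,  -2]
  [  1,   3,   2]
R2 → R2 + (1)·R1
REF = 
  [ -1,   1,  -2]
  [  0,   4,   0]

No row of the form [0 0 | nonzero], so the system is consistent. Back-substitution gives c₁ = 2, c₂ = 0: w = (2)·v₁ + (0)·v₂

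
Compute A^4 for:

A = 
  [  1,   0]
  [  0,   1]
A² = A·A:
A²[1,1] = (1)(1) + (0)(0) = 1
A²[1,2] = (1)(0) + (0)(1) = 0
A²[2,1] = (0)(1) + (1)(0) = 0
A²[2,2] = (0)(0) + (1)(1) = 1
A² = 
  [  1,   0]
  [  0,   1]

A^3 = A^2·A:
A^3[1,1] = (1)(1) + (0)(0) = 1
A^3[1,2] = (1)(0) + (0)(1) = 0
A^3[2,1] = (0)(1) + (1)(0) = 0
A^3[2,2] = (0)(0) + (1)(1) = 1
A^3 = 
  [  1,   0]
  [  0,   1]

A^4 = A^3·A:
A^4[1,1] = (1)(1) + (0)(0) = 1
A^4[1,2] = (1)(0) + (0)(1) = 0
A^4[2,1] = (0)(1) + (1)(0) = 0
A^4[2,2] = (0)(0) + (1)(1) = 1
A^4 = 
  [  1,   0]
  [  0,   1]

Therefore
A^4 = 
  [  1,   0]
  [  0,   1]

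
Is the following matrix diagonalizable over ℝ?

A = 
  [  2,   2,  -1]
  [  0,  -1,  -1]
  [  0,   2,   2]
Yes

Characteristic polynomial: det(λI - A) = λ³ - 3λ² + 2λ
The constant term is 0, so λ = 0 is a root: p(λ) = λ(λ² - 3λ + 2)
λ² - 3λ + 2 = (λ - 1)(λ - 2)
Eigenvalues: 0, 2, 1
λ=0: alg. mult. = 1, geom. mult. = 3 - rank(A - (0)I) = 3 - 2 = 1
λ=1: alg. mult. = 1, geom. mult. = 3 - rank(A - (1)I) = 3 - 2 = 1
λ=2: alg. mult. = 1, geom. mult. = 3 - rank(A - (2)I) = 3 - 2 = 1
Sum of geometric multiplicities equals n, so A has n independent eigenvectors.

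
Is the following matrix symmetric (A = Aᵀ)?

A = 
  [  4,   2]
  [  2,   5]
Yes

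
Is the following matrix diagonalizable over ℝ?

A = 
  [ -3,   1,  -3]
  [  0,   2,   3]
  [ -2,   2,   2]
Yes

Characteristic polynomial: det(λI - A) = λ³ - λ² - 20λ + 12
By the rational root theorem any rational root is an integer dividing 12; none of those is a root, so p(λ) has no rational roots and hence (being an irreducible cubic) no repeated roots.
Discriminant of the cubic: Δ = 32880
Δ > 0 ⇒ three distinct real eigenvalues: λ ≈ -4.3, 0.5928, 4.707
Three distinct real eigenvalues, so A has 3 independent eigenvectors.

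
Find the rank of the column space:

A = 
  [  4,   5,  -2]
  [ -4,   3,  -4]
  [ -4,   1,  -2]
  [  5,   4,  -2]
Row reduce:
R2 → R2 + (1)·R1
R3 → R3 + (1)·R1
R4 → R4 - (5/4)·R1
R3 → R3 - (3/4)·R2
R4 → R4 + (9/32)·R2
R4 → R4 + (19/8)·R3
REF = 
  [  4,   5,  -2]
  [  0,   8,  -6]
  [  0,   0, 1/2]
  [  0,   0,   0]
Pivot columns: 1, 2, 3 → 3 pivots.
dim(Col(A)) = number of pivot columns = 3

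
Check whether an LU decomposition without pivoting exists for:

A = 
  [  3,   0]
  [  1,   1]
Yes.
A[1,1] = 3 ≠ 0, so Gaussian elimination proceeds without a row swap: multiplier ℓ₂₁ = (1)/(3) = 1/3, and U[2,2] = 1 - (1/3)(0) = 1.
L = 
  [  1,   0]
  [1/3,   1]
U = 
  [  3,   0]
  [  0,   1]
Check row 2 of LU: [(1/3)(3), (1/3)(0) + 1] = [1, 1] = row 2 of A ✓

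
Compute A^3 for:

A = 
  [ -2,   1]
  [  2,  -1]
A^3 = 
  [-18,   9]
  [ 18,  -9]

A² = A·A:
A²[1,1] = (-2)(-2) + (1)(2) = 6
A²[1,2] = (-2)(1) + (1)(-1) = -3
A²[2,1] = (2)(-2) + (-1)(2) = -6
A²[2,2] = (2)(1) + (-1)(-1) = 3
A² = 
  [  6,  -3]
  [ -6,   3]

A^3 = A^2·A:
A^3[1,1] = (6)(-2) + (-3)(2) = -18
A^3[1,2] = (6)(1) + (-3)(-1) = 9
A^3[2,1] = (-6)(-2) + (3)(2) = 18
A^3[2,2] = (-6)(1) + (3)(-1) = -9
A^3 = 
  [-18,   9]
  [ 18,  -9]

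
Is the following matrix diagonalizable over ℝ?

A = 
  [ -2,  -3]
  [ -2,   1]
Yes

tr(A) = -1, det(A) = -8
Characteristic polynomial: λ² - tr(A)λ + det(A) = λ² + λ - 8
λ² + λ - 8 = 0  ⇒  λ = (-1 ± √((1)² - 4·(-8)))/2 = (-1 ± √(33))/2
  = (-1 + √33)/2,  (-1 - √33)/2
Eigenvalues: (-1 + √33)/2, (-1 - √33)/2  (≈ 2.372, -3.372)
The two irrational eigenvalues are distinct (simple), so each has alg. mult. = geom. mult. = 1.
Sum of geometric multiplicities equals n, so A has n independent eigenvectors.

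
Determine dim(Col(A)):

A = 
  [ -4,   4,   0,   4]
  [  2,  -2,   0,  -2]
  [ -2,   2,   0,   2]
dim(Col(A)) = 1

Row reduce:
R2 → R2 + (1/2)·R1
R3 → R3 - (1/2)·R1
REF = 
  [ -4,   4,   0,   4]
  [  0,   0,   0,   0]
  [  0,   0,   0,   0]
Pivot columns: 1 → 1 pivot.
dim(Col(A)) = number of pivot columns = 1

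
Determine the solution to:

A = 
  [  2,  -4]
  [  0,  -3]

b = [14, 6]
x = [3, -2]

Row reduce the augmented matrix [A|b]:
(already in echelon form)
REF = 
  [  2,  -4,  14]
  [  0,  -3,   6]

Back-substitution:
x₂ = 6 / (-3) = -2
x₁ = (14 - (-4)(-2)) / 2 = 3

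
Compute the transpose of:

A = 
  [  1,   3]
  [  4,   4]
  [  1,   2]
Aᵀ = 
  [  1,   4,   1]
  [  3,   4,   2]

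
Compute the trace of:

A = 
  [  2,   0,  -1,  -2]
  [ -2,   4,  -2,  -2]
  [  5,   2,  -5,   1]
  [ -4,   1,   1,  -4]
-3

tr(A) = 2 + 4 + -5 + -4 = -3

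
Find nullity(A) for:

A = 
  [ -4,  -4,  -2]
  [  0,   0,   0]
nullity(A) = 2

Row reduce:
(no row operations needed)
REF = 
  [ -4,  -4,  -2]
  [  0,   0,   0]
Pivot columns: 1 → 1 pivot.
rank(A) = 1, so nullity(A) = 3 - 1 = 2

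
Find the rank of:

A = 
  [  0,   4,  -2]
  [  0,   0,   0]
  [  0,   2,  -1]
Row reduce:
R3 → R3 - (1/2)·R1
REF = 
  [  0,   4,  -2]
  [  0,   0,   0]
  [  0,   0,   0]
Pivot columns: 2 → 1 pivot.

rank(A) = 1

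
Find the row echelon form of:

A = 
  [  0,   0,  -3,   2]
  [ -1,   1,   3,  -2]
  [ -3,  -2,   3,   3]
Row operations:
Swap R1 ↔ R2
R3 → R3 - (3)·R1
Swap R2 ↔ R3

Resulting echelon form:
REF = 
  [ -1,   1,   3,  -2]
  [  0,  -5,  -6,   9]
  [  0,   0,  -3,   2]

Rank = 3 (number of non-zero pivot rows).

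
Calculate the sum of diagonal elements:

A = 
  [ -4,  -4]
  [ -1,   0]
-4

tr(A) = -4 + 0 = -4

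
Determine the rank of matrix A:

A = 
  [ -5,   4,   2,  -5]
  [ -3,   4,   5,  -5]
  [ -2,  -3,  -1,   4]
Row reduce:
R2 → R2 - (3/5)·R1
R3 → R3 - (2/5)·R1
R3 → R3 + (23/8)·R2
REF = 
  [  -5,    4,    2,   -5]
  [   0,  8/5, 19/5,   -2]
  [   0,    0, 73/8,  1/4]
Pivot columns: 1, 2, 3 → 3 pivots.

rank(A) = 3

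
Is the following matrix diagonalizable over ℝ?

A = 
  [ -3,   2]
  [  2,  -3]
Yes

tr(A) = -6, det(A) = 5
Characteristic polynomial: λ² - tr(A)λ + det(A) = λ² + 6λ + 5
λ² + 6λ + 5 = (λ + 5)(λ + 1)
Eigenvalues: -1, -5
λ=-5: alg. mult. = 1, geom. mult. = 2 - rank(A - (-5)I) = 2 - 1 = 1
λ=-1: alg. mult. = 1, geom. mult. = 2 - rank(A - (-1)I) = 2 - 1 = 1
Sum of geometric multiplicities equals n, so A has n independent eigenvectors.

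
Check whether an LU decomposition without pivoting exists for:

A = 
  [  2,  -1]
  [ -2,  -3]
Yes.
A[1,1] = 2 ≠ 0, so Gaussian elimination proceeds without a row swap: multiplier ℓ₂₁ = (-2)/(2) = -1, and U[2,2] = -3 - (-1)(-1) = -4.
L = 
  [  1,   0]
  [ -1,   1]
U = 
  [  2,  -1]
  [  0,  -4]
Check row 2 of LU: [(-1)(2), (-1)(-1) + (-4)] = [-2, -3] = row 2 of A ✓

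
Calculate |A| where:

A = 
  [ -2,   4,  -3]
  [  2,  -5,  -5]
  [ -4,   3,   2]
96

Cofactor expansion along row 1:
det(A) = (-2)·((-5)(2) - (-5)(3)) - (4)·((2)(2) - (-5)(-4)) + (-3)·((2)(3) - (-5)(-4))
  = (-2)(5) - (4)(-16) + (-3)(-14)
  = 96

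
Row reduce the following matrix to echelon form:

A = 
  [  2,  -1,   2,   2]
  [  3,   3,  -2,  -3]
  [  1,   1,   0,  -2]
Row operations:
R2 → R2 - (3/2)·R1
R3 → R3 - (1/2)·R1
R3 → R3 - (1/3)·R2

Resulting echelon form:
REF = 
  [  2,  -1,   2,   2]
  [  0, 9/2,  -5,  -6]
  [  0,   0, 2/3,  -1]

Rank = 3 (number of non-zero pivot rows).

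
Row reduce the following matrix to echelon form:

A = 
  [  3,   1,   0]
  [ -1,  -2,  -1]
Row operations:
R2 → R2 + (1/3)·R1

Resulting echelon form:
REF = 
  [   3,    1,    0]
  [   0, -5/3,   -1]

Rank = 2 (number of non-zero pivot rows).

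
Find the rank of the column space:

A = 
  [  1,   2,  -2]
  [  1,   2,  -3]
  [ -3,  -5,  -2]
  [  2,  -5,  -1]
dim(Col(A)) = 3

Row reduce:
R2 → R2 - (1)·R1
R3 → R3 + (3)·R1
R4 → R4 - (2)·R1
Swap R2 ↔ R3
R4 → R4 + (9)·R2
R4 → R4 - (69)·R3
REF = 
  [  1,   2,  -2]
  [  0,   1,  -8]
  [  0,   0,  -1]
  [  0,   0,   0]
Pivot columns: 1, 2, 3 → 3 pivots.
dim(Col(A)) = number of pivot columns = 3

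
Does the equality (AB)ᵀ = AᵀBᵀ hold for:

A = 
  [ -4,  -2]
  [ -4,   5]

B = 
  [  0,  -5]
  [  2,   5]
No

(AB)ᵀ = 
  [ -4,  10]
  [ 10,  45]

AᵀBᵀ = 
  [ 20, -28]
  [-25,  21]

The two matrices differ, so (AB)ᵀ ≠ AᵀBᵀ in general. The correct identity is (AB)ᵀ = BᵀAᵀ.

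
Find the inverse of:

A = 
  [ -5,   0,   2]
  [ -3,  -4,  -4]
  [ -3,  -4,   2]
det(A) = (-5)·((-4)(2) - (-4)(-4)) - (0)·((-3)(2) - (-4)(-3)) + (2)·((-3)(-4) - (-4)(-3))
  = (-5)(-24) - (0)(-18) + (2)(0)
  = 120
det(A) = 120 ≠ 0, so A is invertible.

Cofactors Cᵢⱼ = (-1)ⁱ⁺ʲ·Mᵢⱼ:
C = 
  [-24,  18,   0]
  [ -8,  -4, -20]
  [  8, -26,  20]

adj(A) = Cᵀ:
adj(A) = 
  [-24,  -8,   8]
  [ 18,  -4, -26]
  [  0, -20,  20]

A⁻¹ = (1/120) · adj(A):
A⁻¹ = 
  [  -1/5,  -1/15,   1/15]
  [  3/20,  -1/30, -13/60]
  [     0,   -1/6,    1/6]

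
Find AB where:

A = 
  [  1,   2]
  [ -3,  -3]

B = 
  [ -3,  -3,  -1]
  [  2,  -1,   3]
AB = 
  [  1,  -5,   5]
  [  3,  12,  -6]

A is 2×2 and B is 2×3, so AB is 2×3. Each entry is (row of A)·(column of B):
AB[1,1] = (1)(-3) + (2)(2) = 1
AB[1,2] = (1)(-3) + (2)(-1) = -5
AB[1,3] = (1)(-1) + (2)(3) = 5
AB[2,1] = (-3)(-3) + (-3)(2) = 3
AB[2,2] = (-3)(-3) + (-3)(-1) = 12
AB[2,3] = (-3)(-1) + (-3)(3) = -6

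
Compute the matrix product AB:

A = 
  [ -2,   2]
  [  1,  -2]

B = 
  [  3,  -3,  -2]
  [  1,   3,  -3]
A is 2×2 and B is 2×3, so AB is 2×3. Each entry is (row of A)·(column of B):
AB[1,1] = (-2)(3) + (2)(1) = -4
AB[1,2] = (-2)(-3) + (2)(3) = 12
AB[1,3] = (-2)(-2) + (2)(-3) = -2
AB[2,1] = (1)(3) + (-2)(1) = 1
AB[2,2] = (1)(-3) + (-2)(3) = -9
AB[2,3] = (1)(-2) + (-2)(-3) = 4

AB = 
  [ -4,  12,  -2]
  [  1,  -9,   4]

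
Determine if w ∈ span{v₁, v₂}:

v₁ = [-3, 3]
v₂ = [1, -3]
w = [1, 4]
Yes

Form the augmented matrix and row-reduce:
[v₁|v₂|w] = 
  [ -3,   1,   1]
  [  3,  -3,   4]
R2 → R2 + (1)·R1
REF = 
  [ -3,   1,   1]
  [  0,  -2,   5]

No row of the form [0 0 | nonzero], so the system is consistent. Back-substitution gives c₁ = -7/6, c₂ = -5/2: w = (-7/6)·v₁ + (-5/2)·v₂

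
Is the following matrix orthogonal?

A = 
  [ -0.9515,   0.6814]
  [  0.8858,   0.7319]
No

AᵀA = 
  [  1.6900,   0]
  [  0,   1]
≠ I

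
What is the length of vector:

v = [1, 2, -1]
2.449

||v||₂ = √((1)² + (2)² + (-1)²) = √6 = 2.449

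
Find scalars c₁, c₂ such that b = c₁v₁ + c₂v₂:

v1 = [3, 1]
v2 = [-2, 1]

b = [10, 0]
c1 = 2, c2 = -2

b = 2·v1 + -2·v2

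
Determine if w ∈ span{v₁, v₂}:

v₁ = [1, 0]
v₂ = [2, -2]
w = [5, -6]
Yes

Form the augmented matrix and row-reduce:
[v₁|v₂|w] = 
  [  1,   2,   5]
  [  0,  -2,  -6]
(already in echelon form — no row operations needed)

No row of the form [0 0 | nonzero], so the system is consistent. Back-substitution gives c₁ = -1, c₂ = 3: w = (-1)·v₁ + (3)·v₂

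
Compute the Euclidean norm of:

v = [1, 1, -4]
4.243

||v||₂ = √((1)² + (1)² + (-4)²) = √18 = 4.243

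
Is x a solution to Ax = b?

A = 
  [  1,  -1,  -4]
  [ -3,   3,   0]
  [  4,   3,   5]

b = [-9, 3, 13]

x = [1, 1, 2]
No

Ax = [-8, 0, 17] ≠ b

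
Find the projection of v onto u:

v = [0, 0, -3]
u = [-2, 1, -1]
v·u = (0)(-2) + (0)(1) + (-3)(-1) = 3
u·u = (-2)² + (1)² + (-1)² = 6
proj_u(v) = (v·u / u·u) × u = (3/6) × u = (1/2) × u

proj_u(v) = [-1, 1/2, -1/2]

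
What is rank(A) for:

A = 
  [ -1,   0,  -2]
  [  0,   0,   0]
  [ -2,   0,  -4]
Row reduce:
R3 → R3 - (2)·R1
REF = 
  [ -1,   0,  -2]
  [  0,   0,   0]
  [  0,   0,   0]
Pivot columns: 1 → 1 pivot.

rank(A) = 1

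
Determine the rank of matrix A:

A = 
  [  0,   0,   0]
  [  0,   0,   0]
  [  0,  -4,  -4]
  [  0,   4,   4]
rank(A) = 1

Row reduce:
Swap R1 ↔ R3
R4 → R4 + (1)·R1
REF = 
  [  0,  -4,  -4]
  [  0,   0,   0]
  [  0,   0,   0]
  [  0,   0,   0]
Pivot columns: 2 → 1 pivot.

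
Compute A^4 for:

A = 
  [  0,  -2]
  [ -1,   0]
A^4 = 
  [  4,   0]
  [  0,   4]

A² = A·A:
A²[1,1] = (0)(0) + (-2)(-1) = 2
A²[1,2] = (0)(-2) + (-2)(0) = 0
A²[2,1] = (-1)(0) + (0)(-1) = 0
A²[2,2] = (-1)(-2) + (0)(0) = 2
A² = 
  [  2,   0]
  [  0,   2]

A^3 = A^2·A:
A^3[1,1] = (2)(0) + (0)(-1) = 0
A^3[1,2] = (2)(-2) + (0)(0) = -4
A^3[2,1] = (0)(0) + (2)(-1) = -2
A^3[2,2] = (0)(-2) + (2)(0) = 0
A^3 = 
  [  0,  -4]
  [ -2,   0]

A^4 = A^3·A:
A^4[1,1] = (0)(0) + (-4)(-1) = 4
A^4[1,2] = (0)(-2) + (-4)(0) = 0
A^4[2,1] = (-2)(0) + (0)(-1) = 0
A^4[2,2] = (-2)(-2) + (0)(0) = 4
A^4 = 
  [  4,   0]
  [  0,   4]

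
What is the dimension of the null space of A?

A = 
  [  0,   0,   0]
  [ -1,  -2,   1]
nullity(A) = 2

Row reduce:
Swap R1 ↔ R2
REF = 
  [ -1,  -2,   1]
  [  0,   0,   0]
Pivot columns: 1 → 1 pivot.
rank(A) = 1, so nullity(A) = 3 - 1 = 2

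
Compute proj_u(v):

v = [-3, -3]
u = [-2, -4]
v·u = (-3)(-2) + (-3)(-4) = 18
u·u = (-2)² + (-4)² = 20
proj_u(v) = (v·u / u·u) × u = (18/20) × u = (9/10) × u

proj_u(v) = [-9/5, -18/5]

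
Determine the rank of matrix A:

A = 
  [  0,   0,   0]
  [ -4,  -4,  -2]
rank(A) = 1

Row reduce:
Swap R1 ↔ R2
REF = 
  [ -4,  -4,  -2]
  [  0,   0,   0]
Pivot columns: 1 → 1 pivot.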